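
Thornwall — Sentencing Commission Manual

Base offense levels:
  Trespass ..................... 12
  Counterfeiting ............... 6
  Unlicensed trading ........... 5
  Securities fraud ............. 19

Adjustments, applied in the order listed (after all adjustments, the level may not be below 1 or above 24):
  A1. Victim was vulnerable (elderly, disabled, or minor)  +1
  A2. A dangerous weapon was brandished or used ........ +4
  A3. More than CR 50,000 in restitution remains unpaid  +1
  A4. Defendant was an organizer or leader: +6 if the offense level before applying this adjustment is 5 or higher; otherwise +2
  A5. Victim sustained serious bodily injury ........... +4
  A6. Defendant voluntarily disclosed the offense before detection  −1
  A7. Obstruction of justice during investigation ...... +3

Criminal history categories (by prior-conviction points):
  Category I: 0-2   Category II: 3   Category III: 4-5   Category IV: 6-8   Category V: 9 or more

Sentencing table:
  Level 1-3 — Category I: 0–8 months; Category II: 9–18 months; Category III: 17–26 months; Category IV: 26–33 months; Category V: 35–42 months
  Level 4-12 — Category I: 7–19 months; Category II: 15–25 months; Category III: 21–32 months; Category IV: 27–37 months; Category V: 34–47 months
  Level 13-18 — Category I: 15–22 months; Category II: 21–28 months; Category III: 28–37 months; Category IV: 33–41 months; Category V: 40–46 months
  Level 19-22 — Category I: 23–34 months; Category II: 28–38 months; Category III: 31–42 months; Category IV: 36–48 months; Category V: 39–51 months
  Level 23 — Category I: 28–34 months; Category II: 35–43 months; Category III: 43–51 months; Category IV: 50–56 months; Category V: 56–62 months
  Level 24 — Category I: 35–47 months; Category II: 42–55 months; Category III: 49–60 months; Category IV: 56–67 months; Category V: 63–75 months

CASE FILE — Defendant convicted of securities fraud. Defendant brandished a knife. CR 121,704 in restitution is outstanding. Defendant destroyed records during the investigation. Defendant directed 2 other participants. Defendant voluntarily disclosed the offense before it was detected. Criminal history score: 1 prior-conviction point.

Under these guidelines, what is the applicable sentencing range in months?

35-47 months

Base offense level for securities fraud: 19.
A1 does not apply.
A2 applies: 19 + 4 = 23.
A3 applies: 23 + 1 = 24.
A4 applies (level before this adjustment is 24 ≥ 5, so +6): 24 + 6 = 30.
A5 does not apply.
A6 applies: 30 − 1 = 29.
A7 applies: 29 + 3 = 32.
Level 32 exceeds the maximum of 24; capped at 24.
Final offense level: 24.
Criminal history: 1 prior point → Category I (0-2).
Level 24 falls in the 24 band.
Grid: Level 24 × Category I = 35-47 months.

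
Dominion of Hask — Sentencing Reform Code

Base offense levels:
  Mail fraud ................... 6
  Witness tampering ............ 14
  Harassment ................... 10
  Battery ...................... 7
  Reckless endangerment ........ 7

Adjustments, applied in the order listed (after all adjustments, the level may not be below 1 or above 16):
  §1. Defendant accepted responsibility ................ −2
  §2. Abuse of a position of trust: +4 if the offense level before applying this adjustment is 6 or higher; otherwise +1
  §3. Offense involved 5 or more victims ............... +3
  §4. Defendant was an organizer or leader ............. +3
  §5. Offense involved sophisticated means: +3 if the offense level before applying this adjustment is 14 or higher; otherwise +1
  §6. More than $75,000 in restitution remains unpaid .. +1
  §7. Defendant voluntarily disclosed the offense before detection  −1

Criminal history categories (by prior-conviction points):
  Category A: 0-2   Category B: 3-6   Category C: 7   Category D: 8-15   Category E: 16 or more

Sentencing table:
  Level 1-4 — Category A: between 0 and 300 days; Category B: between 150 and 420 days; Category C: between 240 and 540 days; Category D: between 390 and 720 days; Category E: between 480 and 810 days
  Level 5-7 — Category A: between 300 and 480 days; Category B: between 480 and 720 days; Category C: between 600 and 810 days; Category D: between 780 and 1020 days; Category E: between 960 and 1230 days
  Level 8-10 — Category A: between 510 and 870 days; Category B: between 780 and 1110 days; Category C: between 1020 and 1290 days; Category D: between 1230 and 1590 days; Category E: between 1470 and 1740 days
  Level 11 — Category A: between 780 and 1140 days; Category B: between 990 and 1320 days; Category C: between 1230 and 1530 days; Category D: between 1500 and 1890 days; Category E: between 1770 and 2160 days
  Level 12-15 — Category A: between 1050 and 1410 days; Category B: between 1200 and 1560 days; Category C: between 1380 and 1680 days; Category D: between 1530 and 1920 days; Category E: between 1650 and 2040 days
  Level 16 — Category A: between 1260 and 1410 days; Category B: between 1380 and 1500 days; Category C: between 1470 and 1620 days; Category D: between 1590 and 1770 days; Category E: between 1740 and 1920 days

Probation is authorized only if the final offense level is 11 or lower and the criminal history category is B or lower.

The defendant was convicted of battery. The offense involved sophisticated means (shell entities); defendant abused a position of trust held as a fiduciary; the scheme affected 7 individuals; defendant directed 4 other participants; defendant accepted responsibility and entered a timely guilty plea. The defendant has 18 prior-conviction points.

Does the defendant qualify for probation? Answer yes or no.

Base offense level for battery: 7.
§1 applies: 7 − 2 = 5.
§2 applies (level before this adjustment is 5 < 6, so +1): 5 + 1 = 6.
§3 applies: 6 + 3 = 9.
§4 applies: 9 + 3 = 12.
§5 applies (level before this adjustment is 12 < 14, so +1): 12 + 1 = 13.
§7 does not apply.
Final offense level: 13.
Criminal history: 18 prior points → Category E (16+).
Level 13 falls in the 12-15 band.
Grid: Level 12-15 × Category E = 1650-2040 days.
Probation check: level 13 > 11 and category E > B → not eligible.

No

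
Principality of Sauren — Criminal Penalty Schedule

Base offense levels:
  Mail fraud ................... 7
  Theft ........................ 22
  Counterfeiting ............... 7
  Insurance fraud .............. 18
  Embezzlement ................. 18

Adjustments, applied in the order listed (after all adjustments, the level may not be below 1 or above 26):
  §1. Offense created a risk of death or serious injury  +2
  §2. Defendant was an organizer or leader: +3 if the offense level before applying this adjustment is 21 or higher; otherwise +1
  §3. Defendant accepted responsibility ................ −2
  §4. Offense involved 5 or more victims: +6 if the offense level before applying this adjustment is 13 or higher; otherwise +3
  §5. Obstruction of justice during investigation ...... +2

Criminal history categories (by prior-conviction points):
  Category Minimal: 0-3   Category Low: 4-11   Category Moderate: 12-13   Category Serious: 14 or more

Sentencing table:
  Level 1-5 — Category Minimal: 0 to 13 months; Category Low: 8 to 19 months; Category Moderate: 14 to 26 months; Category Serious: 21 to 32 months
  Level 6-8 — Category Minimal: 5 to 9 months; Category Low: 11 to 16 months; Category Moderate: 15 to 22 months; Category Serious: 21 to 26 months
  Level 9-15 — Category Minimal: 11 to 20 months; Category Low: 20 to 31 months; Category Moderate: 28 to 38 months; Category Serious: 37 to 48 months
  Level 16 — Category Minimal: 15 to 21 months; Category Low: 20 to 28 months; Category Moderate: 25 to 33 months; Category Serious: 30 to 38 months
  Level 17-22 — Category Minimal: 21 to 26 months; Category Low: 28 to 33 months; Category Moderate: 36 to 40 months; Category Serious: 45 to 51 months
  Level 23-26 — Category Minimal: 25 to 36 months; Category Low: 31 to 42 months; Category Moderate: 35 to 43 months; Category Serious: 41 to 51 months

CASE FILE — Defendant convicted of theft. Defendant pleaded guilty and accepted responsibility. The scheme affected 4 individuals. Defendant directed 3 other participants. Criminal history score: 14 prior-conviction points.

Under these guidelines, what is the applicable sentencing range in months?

41-51 months

Base offense level for theft: 22.
§1 does not apply.
§2 applies (level before this adjustment is 22 ≥ 21, so +3): 22 + 3 = 25.
§3 applies: 25 − 2 = 23.
Final offense level: 23.
Criminal history: 14 prior points → Category Serious (14+).
Level 23 falls in the 23-26 band.
Grid: Level 23-26 × Category Serious = 41-51 months.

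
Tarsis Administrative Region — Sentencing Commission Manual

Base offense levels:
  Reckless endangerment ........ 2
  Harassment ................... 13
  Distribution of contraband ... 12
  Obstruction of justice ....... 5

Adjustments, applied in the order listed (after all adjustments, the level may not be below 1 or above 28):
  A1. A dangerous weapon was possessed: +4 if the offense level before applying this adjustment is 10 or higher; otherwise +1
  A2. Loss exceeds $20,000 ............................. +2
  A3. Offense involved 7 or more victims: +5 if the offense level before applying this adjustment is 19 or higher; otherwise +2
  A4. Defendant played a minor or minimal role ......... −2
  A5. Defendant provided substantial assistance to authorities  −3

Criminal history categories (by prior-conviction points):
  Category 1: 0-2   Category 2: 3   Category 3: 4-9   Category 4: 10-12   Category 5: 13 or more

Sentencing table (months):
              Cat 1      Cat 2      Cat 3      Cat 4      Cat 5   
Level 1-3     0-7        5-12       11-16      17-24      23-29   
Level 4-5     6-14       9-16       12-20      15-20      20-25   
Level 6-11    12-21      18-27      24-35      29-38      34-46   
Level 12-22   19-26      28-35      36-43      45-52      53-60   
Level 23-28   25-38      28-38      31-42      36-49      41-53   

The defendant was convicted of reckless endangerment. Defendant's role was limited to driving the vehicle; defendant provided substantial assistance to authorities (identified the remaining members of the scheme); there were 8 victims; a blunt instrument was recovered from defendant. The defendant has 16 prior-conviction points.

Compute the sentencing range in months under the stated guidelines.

23-29 months

Base offense level for reckless endangerment: 2.
A1 applies (level before this adjustment is 2 < 10, so +1): 2 + 1 = 3.
A2 does not apply.
A3 applies (level before this adjustment is 3 < 19, so +2): 3 + 2 = 5.
A4 applies: 5 − 2 = 3.
A5 applies: 3 − 3 = 0.
Level 0 is below the minimum of 1; floored at 1.
Final offense level: 1.
Criminal history: 16 prior points → Category 5 (13+).
Level 1 falls in the 1-3 band.
Grid: Level 1-3 × Category 5 = 23-29 months.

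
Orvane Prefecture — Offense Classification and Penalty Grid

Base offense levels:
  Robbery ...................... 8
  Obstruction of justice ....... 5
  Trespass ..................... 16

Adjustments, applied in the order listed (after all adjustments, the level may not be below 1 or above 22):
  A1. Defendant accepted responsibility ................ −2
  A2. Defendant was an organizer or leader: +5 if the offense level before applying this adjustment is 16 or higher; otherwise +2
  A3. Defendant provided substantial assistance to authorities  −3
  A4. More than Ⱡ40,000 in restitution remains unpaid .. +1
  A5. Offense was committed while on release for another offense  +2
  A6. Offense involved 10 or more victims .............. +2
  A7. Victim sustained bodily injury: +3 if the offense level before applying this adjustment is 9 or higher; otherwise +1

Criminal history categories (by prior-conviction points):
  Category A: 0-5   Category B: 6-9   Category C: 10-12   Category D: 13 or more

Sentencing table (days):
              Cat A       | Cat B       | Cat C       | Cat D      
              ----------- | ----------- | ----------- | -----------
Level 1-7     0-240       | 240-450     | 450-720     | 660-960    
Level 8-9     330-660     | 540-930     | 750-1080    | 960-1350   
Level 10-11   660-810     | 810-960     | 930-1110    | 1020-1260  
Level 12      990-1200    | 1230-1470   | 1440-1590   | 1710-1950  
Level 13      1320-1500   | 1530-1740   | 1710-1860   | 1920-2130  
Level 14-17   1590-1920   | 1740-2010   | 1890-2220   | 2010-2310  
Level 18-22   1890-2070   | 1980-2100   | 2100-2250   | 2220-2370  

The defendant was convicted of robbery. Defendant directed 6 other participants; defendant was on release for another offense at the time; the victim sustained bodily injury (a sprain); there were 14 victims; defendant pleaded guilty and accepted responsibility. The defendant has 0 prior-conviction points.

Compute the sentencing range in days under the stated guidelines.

1590-1920 days

Base offense level for robbery: 8.
A1 applies: 8 − 2 = 6.
A2 applies (level before this adjustment is 6 < 16, so +2): 6 + 2 = 8.
A3 does not apply.
A5 applies: 8 + 2 = 10.
A6 applies: 10 + 2 = 12.
A7 applies (level before this adjustment is 12 ≥ 9, so +3): 12 + 3 = 15.
Final offense level: 15.
Criminal history: 0 prior points → Category A (0-5).
Level 15 falls in the 14-17 band.
Grid: Level 14-17 × Category A = 1590-1920 days.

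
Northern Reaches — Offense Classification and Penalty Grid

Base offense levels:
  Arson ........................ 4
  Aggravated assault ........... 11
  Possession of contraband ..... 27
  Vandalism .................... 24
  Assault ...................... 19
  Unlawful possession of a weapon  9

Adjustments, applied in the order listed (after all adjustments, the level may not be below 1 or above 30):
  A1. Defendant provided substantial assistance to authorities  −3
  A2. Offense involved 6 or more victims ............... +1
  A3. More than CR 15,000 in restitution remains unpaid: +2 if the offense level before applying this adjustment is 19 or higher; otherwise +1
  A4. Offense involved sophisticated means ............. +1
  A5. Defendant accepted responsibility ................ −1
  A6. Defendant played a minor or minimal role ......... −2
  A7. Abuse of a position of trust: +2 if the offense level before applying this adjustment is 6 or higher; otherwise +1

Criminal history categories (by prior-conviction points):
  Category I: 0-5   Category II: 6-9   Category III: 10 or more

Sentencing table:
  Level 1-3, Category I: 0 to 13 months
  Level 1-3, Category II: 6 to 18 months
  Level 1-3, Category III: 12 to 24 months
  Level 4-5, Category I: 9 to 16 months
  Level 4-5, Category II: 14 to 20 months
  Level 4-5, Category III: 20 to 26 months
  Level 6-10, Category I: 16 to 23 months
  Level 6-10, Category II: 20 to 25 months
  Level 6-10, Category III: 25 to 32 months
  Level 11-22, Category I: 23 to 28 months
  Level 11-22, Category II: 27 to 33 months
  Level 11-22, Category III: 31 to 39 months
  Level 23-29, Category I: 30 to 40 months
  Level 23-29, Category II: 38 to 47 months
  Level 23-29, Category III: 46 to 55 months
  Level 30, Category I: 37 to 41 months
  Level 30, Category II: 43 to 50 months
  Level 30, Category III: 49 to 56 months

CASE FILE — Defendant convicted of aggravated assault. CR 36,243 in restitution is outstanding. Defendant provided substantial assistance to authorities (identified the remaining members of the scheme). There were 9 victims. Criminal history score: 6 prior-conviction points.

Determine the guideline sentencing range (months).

20-25 months

Base offense level for aggravated assault: 11.
A1 applies: 11 − 3 = 8.
A2 applies: 8 + 1 = 9.
A3 applies (level before this adjustment is 9 < 19, so +1): 9 + 1 = 10.
A6 does not apply.
Final offense level: 10.
Criminal history: 6 prior points → Category II (6-9).
Level 10 falls in the 6-10 band.
Grid: Level 6-10 × Category II = 20-25 months.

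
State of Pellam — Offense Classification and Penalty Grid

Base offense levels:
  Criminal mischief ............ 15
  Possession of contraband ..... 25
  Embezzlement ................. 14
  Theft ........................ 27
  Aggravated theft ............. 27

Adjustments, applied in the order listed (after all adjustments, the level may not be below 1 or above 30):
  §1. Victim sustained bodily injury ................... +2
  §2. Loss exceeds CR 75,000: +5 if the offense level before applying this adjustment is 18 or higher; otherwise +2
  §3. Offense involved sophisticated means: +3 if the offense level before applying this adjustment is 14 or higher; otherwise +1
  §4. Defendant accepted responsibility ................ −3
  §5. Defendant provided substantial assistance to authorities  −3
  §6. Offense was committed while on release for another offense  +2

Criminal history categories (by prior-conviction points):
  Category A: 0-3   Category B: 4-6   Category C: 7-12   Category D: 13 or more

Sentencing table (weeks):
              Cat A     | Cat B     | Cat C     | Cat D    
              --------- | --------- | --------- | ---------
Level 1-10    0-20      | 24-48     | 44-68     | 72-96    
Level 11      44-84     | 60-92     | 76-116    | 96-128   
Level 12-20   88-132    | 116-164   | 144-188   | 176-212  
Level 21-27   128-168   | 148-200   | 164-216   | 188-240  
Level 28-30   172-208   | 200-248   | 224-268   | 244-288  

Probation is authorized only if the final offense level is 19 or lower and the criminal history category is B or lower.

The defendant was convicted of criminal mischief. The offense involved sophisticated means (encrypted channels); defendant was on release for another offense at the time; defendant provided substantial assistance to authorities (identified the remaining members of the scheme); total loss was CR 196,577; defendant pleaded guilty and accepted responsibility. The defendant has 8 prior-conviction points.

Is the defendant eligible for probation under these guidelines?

Base offense level for criminal mischief: 15.
§1 does not apply.
§2 applies (level before this adjustment is 15 < 18, so +2): 15 + 2 = 17.
§3 applies (level before this adjustment is 17 ≥ 14, so +3): 17 + 3 = 20.
§4 applies: 20 − 3 = 17.
§5 applies: 17 − 3 = 14.
§6 applies: 14 + 2 = 16.
Final offense level: 16.
Criminal history: 8 prior points → Category C (7-12).
Level 16 falls in the 12-20 band.
Grid: Level 12-20 × Category C = 144-188 weeks.
Probation check: level 16 ≤ 19 and category C > B → not eligible.

No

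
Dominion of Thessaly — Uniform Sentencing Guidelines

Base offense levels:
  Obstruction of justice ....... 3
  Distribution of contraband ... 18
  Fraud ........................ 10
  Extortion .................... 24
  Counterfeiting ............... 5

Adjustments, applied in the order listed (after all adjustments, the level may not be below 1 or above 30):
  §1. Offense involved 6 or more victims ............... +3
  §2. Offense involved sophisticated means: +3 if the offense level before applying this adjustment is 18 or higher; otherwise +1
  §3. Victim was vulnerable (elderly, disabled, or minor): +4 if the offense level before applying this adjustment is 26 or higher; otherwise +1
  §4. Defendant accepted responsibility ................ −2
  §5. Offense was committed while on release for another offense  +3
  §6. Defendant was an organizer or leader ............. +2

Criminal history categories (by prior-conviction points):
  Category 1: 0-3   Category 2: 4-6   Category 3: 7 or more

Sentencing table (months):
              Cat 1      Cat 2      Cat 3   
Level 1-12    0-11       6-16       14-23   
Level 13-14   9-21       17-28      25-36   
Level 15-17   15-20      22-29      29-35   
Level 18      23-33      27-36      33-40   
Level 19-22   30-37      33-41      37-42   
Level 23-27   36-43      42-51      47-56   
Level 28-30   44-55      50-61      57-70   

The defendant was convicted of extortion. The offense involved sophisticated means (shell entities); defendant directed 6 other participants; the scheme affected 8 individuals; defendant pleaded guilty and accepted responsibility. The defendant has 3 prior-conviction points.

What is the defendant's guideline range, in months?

44-55 months

Base offense level for extortion: 24.
§1 applies: 24 + 3 = 27.
§2 applies (level before this adjustment is 27 ≥ 18, so +3): 27 + 3 = 30.
§4 applies: 30 − 2 = 28.
§5 does not apply.
§6 applies: 28 + 2 = 30.
Final offense level: 30.
Criminal history: 3 prior points → Category 1 (0-3).
Level 30 falls in the 28-30 band.
Grid: Level 28-30 × Category 1 = 44-55 months.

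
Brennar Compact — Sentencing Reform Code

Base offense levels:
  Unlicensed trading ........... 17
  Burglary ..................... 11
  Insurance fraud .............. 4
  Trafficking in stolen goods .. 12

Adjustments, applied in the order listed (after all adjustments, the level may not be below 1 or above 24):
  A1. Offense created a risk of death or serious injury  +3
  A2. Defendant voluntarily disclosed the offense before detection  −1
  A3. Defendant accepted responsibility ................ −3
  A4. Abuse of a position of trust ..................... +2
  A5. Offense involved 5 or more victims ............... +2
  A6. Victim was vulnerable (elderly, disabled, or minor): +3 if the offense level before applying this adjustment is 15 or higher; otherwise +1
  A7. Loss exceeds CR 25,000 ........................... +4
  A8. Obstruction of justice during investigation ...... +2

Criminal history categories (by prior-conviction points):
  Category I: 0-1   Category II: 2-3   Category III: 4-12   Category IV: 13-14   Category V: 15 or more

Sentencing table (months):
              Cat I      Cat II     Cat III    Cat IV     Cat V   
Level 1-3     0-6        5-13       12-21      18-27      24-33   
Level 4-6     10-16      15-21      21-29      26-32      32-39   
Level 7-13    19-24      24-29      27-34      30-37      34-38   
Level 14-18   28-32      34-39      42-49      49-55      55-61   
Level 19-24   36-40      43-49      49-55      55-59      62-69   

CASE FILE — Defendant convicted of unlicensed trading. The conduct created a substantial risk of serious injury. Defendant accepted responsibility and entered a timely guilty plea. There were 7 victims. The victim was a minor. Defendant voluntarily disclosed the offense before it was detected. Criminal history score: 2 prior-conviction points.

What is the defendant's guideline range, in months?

43-49 months

Base offense level for unlicensed trading: 17.
A1 applies: 17 + 3 = 20.
A2 applies: 20 − 1 = 19.
A3 applies: 19 − 3 = 16.
A4 does not apply.
A5 applies: 16 + 2 = 18.
A6 applies (level before this adjustment is 18 ≥ 15, so +3): 18 + 3 = 21.
Final offense level: 21.
Criminal history: 2 prior points → Category II (2-3).
Level 21 falls in the 19-24 band.
Grid: Level 19-24 × Category II = 43-49 months.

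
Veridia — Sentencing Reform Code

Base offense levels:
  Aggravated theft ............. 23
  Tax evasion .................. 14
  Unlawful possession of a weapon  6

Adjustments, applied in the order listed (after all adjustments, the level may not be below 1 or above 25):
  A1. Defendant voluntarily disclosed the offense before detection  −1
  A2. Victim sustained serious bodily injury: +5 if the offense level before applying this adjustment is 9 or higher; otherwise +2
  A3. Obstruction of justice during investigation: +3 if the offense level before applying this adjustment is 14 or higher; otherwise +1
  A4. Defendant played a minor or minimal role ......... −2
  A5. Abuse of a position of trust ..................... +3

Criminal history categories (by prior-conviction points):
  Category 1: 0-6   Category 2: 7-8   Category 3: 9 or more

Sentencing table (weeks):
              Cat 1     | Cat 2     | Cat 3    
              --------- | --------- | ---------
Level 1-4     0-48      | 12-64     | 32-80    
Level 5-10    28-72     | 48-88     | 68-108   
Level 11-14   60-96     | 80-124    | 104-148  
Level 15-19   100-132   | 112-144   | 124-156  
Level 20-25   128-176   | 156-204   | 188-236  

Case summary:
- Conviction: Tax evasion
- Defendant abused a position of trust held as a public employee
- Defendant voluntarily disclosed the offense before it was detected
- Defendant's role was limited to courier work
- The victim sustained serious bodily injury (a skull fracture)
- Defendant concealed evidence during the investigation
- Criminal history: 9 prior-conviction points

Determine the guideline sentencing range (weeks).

Base offense level for tax evasion: 14.
A1 applies: 14 − 1 = 13.
A2 applies (level before this adjustment is 13 ≥ 9, so +5): 13 + 5 = 18.
A3 applies (level before this adjustment is 18 ≥ 14, so +3): 18 + 3 = 21.
A4 applies: 21 − 2 = 19.
A5 applies: 19 + 3 = 22.
Final offense level: 22.
Criminal history: 9 prior points → Category 3 (9+).
Level 22 falls in the 20-25 band.
Grid: Level 20-25 × Category 3 = 188-236 weeks.

188-236 weeks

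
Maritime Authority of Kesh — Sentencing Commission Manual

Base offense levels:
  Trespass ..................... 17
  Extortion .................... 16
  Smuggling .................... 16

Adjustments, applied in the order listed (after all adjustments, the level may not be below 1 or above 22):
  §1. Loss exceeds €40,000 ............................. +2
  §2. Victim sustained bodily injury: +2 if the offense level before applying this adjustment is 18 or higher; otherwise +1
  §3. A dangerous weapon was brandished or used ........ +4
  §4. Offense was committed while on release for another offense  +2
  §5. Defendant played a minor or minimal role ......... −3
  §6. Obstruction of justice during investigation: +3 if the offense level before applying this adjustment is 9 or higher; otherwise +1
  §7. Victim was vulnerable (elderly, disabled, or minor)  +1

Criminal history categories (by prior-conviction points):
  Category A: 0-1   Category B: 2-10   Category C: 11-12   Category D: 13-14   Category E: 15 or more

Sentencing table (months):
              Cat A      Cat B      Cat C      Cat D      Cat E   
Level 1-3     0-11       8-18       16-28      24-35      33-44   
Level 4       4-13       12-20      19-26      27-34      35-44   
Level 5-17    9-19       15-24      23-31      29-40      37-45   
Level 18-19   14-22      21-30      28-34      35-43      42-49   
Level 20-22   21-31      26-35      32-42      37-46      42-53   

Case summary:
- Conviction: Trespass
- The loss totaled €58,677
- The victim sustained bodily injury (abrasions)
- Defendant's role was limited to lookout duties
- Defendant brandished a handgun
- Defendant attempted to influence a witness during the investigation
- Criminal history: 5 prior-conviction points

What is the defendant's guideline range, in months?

26-35 months

Base offense level for trespass: 17.
§1 applies: 17 + 2 = 19.
§2 applies (level before this adjustment is 19 ≥ 18, so +2): 19 + 2 = 21.
§3 applies: 21 + 4 = 25.
§5 applies: 25 − 3 = 22.
§6 applies (level before this adjustment is 22 ≥ 9, so +3): 22 + 3 = 25.
§7 does not apply.
Level 25 exceeds the maximum of 22; capped at 22.
Final offense level: 22.
Criminal history: 5 prior points → Category B (2-10).
Level 22 falls in the 20-22 band.
Grid: Level 20-22 × Category B = 26-35 months.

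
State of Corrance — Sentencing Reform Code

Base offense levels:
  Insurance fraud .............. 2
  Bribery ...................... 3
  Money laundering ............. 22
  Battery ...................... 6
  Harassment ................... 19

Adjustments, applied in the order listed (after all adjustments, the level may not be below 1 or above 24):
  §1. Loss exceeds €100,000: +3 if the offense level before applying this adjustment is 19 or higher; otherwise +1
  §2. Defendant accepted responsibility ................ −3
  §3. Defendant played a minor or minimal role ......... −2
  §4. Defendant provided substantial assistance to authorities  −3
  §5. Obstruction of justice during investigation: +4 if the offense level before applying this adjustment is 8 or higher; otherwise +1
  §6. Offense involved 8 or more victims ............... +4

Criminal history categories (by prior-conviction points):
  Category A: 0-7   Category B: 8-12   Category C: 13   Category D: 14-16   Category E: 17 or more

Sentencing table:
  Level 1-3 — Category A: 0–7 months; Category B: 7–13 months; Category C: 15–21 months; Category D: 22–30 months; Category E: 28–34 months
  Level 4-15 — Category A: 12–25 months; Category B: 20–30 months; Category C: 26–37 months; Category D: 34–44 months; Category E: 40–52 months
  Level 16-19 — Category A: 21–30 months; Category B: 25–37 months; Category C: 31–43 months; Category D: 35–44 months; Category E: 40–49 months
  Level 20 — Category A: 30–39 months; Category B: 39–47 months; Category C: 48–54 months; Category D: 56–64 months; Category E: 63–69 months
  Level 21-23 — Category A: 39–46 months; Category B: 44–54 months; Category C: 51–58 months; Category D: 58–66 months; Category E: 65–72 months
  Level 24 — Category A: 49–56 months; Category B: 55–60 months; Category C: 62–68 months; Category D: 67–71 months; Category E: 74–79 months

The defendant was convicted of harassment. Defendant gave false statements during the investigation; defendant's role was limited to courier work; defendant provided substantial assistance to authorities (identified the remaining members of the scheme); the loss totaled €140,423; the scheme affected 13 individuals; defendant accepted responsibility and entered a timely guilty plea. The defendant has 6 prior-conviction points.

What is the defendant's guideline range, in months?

39-46 months

Base offense level for harassment: 19.
§1 applies (level before this adjustment is 19 ≥ 19, so +3): 19 + 3 = 22.
§2 applies: 22 − 3 = 19.
§3 applies: 19 − 2 = 17.
§4 applies: 17 − 3 = 14.
§5 applies (level before this adjustment is 14 ≥ 8, so +4): 14 + 4 = 18.
§6 applies: 18 + 4 = 22.
Final offense level: 22.
Criminal history: 6 prior points → Category A (0-7).
Level 22 falls in the 21-23 band.
Grid: Level 21-23 × Category A = 39-46 months.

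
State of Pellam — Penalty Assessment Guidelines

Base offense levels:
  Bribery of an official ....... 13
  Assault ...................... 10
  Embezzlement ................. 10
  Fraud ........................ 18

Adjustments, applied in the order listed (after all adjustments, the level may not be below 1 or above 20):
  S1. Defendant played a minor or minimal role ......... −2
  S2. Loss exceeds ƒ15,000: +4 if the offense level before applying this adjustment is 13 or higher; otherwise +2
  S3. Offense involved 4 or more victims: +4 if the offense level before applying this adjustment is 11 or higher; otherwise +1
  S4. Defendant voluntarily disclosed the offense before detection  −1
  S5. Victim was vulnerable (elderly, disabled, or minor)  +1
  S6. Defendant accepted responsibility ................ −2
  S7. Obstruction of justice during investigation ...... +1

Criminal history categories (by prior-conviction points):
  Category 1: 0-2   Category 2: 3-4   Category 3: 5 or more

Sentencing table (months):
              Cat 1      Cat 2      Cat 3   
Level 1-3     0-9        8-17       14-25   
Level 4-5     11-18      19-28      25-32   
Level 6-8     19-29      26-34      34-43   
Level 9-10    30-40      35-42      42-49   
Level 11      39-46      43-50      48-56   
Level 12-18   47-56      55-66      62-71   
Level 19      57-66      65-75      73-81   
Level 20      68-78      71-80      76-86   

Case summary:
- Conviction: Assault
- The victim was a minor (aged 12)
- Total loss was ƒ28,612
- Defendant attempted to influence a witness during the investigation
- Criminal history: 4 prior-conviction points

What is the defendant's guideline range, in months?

55-66 months

Base offense level for assault: 10.
S2 applies (level before this adjustment is 10 < 13, so +2): 10 + 2 = 12.
S4 does not apply.
S5 applies: 12 + 1 = 13.
S6 does not apply.
S7 applies: 13 + 1 = 14.
Final offense level: 14.
Criminal history: 4 prior points → Category 2 (3-4).
Level 14 falls in the 12-18 band.
Grid: Level 12-18 × Category 2 = 55-66 months.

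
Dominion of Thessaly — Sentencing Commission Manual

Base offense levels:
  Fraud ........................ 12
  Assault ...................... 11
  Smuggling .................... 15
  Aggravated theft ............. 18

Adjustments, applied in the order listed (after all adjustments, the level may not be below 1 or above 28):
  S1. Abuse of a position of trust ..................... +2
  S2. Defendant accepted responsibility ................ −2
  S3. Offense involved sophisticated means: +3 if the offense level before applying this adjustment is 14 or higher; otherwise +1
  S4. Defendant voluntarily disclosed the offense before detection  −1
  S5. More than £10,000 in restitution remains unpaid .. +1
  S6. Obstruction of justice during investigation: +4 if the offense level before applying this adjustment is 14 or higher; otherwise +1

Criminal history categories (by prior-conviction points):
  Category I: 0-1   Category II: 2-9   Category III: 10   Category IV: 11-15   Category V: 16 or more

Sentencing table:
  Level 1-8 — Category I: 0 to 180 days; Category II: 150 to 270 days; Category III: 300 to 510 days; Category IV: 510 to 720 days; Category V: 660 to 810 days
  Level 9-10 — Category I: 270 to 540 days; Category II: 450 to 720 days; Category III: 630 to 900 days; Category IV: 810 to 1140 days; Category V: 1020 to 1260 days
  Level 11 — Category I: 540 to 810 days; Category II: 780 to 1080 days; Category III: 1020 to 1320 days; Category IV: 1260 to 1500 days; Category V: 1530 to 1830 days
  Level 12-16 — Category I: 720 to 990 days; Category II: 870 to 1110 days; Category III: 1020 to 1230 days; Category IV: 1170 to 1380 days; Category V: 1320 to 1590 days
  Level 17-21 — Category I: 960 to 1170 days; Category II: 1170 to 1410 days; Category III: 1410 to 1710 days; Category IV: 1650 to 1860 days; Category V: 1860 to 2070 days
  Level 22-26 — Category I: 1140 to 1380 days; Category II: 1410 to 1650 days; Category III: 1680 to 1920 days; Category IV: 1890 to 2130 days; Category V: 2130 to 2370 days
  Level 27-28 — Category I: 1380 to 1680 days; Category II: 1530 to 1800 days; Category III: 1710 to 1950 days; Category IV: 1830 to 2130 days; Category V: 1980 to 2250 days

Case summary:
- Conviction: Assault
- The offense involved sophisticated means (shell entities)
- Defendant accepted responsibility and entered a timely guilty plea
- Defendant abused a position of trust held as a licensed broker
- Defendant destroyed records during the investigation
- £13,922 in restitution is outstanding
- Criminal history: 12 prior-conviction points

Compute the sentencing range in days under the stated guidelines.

1170-1380 days

Base offense level for assault: 11.
S1 applies: 11 + 2 = 13.
S2 applies: 13 − 2 = 11.
S3 applies (level before this adjustment is 11 < 14, so +1): 11 + 1 = 12.
S5 applies: 12 + 1 = 13.
S6 applies (level before this adjustment is 13 < 14, so +1): 13 + 1 = 14.
Final offense level: 14.
Criminal history: 12 prior points → Category IV (11-15).
Level 14 falls in the 12-16 band.
Grid: Level 12-16 × Category IV = 1170-1380 days.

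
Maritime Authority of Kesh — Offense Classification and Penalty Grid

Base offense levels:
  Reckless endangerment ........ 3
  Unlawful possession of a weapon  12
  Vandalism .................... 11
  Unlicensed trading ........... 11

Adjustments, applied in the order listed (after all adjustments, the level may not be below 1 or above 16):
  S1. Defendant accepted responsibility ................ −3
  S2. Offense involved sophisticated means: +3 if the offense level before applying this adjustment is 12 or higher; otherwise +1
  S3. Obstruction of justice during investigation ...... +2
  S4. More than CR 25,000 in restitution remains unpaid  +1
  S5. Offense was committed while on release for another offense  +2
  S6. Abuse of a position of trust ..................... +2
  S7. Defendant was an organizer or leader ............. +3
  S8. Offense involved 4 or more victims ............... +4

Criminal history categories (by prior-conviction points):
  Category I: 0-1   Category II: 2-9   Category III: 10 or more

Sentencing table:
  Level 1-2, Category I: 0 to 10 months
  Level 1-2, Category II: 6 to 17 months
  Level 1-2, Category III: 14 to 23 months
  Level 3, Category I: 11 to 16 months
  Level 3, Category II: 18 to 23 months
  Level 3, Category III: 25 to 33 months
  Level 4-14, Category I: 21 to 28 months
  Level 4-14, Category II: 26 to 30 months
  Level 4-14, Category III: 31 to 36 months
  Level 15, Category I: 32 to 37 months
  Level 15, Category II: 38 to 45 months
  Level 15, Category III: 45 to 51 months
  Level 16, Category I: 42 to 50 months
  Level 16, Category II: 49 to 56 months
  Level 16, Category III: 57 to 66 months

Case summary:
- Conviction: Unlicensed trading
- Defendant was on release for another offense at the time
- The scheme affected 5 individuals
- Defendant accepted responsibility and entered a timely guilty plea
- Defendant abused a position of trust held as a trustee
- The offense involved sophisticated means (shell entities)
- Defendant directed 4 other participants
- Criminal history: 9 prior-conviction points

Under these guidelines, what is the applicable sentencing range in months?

49-56 months

Base offense level for unlicensed trading: 11.
S1 applies: 11 − 3 = 8.
S2 applies (level before this adjustment is 8 < 12, so +1): 8 + 1 = 9.
S3 does not apply.
S5 applies: 9 + 2 = 11.
S6 applies: 11 + 2 = 13.
S7 applies: 13 + 3 = 16.
S8 applies: 16 + 4 = 20.
Level 20 exceeds the maximum of 16; capped at 16.
Final offense level: 16.
Criminal history: 9 prior points → Category II (2-9).
Level 16 falls in the 16 band.
Grid: Level 16 × Category II = 49-56 months.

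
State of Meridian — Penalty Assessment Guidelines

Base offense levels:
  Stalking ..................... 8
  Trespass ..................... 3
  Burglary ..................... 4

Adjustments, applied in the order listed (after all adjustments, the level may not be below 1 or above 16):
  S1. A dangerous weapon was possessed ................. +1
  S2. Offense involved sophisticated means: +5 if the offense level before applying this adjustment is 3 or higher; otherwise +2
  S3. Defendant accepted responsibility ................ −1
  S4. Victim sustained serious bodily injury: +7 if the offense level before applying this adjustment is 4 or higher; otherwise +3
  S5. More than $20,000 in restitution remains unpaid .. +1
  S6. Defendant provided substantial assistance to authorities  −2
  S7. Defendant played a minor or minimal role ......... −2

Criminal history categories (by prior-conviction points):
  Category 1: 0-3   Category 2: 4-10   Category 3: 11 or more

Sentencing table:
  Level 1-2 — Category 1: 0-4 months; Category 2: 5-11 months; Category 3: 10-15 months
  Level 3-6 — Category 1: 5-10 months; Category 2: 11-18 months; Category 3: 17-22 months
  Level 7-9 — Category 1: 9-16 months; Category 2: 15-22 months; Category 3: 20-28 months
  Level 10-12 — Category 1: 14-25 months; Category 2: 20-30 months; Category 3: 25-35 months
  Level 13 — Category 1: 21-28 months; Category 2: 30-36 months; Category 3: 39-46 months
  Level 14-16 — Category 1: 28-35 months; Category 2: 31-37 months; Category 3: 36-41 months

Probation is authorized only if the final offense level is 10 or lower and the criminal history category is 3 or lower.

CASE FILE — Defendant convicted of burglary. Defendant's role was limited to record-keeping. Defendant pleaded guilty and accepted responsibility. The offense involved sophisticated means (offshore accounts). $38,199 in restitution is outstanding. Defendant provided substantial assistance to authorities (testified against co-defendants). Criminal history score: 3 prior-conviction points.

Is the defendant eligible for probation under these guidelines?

Yes

Base offense level for burglary: 4.
S2 applies (level before this adjustment is 4 ≥ 3, so +5): 4 + 5 = 9.
S3 applies: 9 − 1 = 8.
S4 does not apply.
S5 applies: 8 + 1 = 9.
S6 applies: 9 − 2 = 7.
S7 applies: 7 − 2 = 5.
Final offense level: 5.
Criminal history: 3 prior points → Category 1 (0-3).
Level 5 falls in the 3-6 band.
Grid: Level 3-6 × Category 1 = 5-10 months.
Probation check: level 5 ≤ 10 and category 1 ≤ 3 → eligible.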